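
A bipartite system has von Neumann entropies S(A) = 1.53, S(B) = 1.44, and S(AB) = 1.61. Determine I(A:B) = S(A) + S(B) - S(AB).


I(A:B) = S(A) + S(B) - S(AB)
= 1.53 + 1.44 - 1.61
= 1.3600

1.3600


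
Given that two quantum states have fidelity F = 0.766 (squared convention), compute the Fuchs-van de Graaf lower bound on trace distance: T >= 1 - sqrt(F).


Fuchs-van de Graaf (squared-fidelity convention): 1 - sqrt(F) <= T <= sqrt(1 - F).
Lower bound: T >= 1 - sqrt(F)
sqrt(F) = sqrt(0.766) = 0.8752
T >= 1 - 0.8752
T >= 0.1248

0.1248


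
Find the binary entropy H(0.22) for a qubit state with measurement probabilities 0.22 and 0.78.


S = -p*log2(p) - (1-p)*log2(1-p)
p = 0.2200, 1-p = 0.7800
= -0.2200 * log2(0.2200) - 0.7800 * log2(0.7800)
= -(-0.4806) - (-0.2796)
= 0.7602

0.7602


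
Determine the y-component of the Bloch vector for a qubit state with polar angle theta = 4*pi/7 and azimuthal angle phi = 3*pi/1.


theta = 1.7952, phi = 9.4248
r_y = sin(theta)*sin(phi) = 0.9749 * 0.0000
r_y = 0.0000

0.0000


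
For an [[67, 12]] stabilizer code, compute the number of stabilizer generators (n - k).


For an [[n,k]] stabilizer code:
Number of stabilizer generators = n - k
= 67 - 12
= 55

55


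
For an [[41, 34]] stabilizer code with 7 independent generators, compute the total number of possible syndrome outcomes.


Each stabilizer generator gives a binary (+1 or -1) measurement outcome.
With 7 independent generators:
Total syndromes = 2^7
= 128

128


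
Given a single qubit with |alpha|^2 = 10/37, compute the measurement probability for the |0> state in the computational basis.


|alpha|^2 = 10/37 = 0.2703
|beta|^2 = 1 - 10/37 = 27/37 = 0.7297
P(|0>) = |alpha|^2 = 0.2703

0.2703


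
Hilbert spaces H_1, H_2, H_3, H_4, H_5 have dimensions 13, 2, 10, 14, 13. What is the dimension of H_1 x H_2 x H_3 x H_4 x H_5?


dim(H_1 x H_2 x H_3 x H_4 x H_5) = 13 * 2 * 10 * 14 * 13
= 26 * 10 * 14 * 13
= 260 * 14 * 13
= 3640 * 13
= 47320

47320


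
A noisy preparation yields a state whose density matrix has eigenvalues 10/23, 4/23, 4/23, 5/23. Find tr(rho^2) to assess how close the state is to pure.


tr(rho^2) = sum of eigenvalues squared
= (10/23)^2 + (4/23)^2 + (4/23)^2 + (5/23)^2
= (100 + 16 + 16 + 25) / 529
= 157/529
= 0.2968

0.2968


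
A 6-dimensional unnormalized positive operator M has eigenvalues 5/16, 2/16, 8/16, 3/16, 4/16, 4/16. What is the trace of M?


tr(M) = sum of eigenvalues
= 5/16 + 2/16 + 8/16 + 3/16 + 4/16 + 4/16
= 26/16
= 1.6250

1.6250


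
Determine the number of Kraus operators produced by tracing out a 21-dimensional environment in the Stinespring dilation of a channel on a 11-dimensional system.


Tracing out the environment in an orthonormal basis {|i>_E} gives Kraus operators K_i = <i|_E U |0>_E.
Number of Kraus operators = dim(H_env) = d_env
= 21

21


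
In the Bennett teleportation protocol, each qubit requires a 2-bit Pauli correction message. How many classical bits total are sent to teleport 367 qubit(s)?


Quantum teleportation requires 2 classical bits per qubit teleported.
367 qubit(s) -> 2 * 367 = 734 classical bits

734


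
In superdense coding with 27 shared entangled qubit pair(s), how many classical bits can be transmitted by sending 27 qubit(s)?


Superdense coding allows 2 classical bits per shared entangled pair.
27 pair(s) -> 2 * 27 = 54 classical bits

54


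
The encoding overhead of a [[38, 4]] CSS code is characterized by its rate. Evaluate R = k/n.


Code rate R = k/n
= 4/38
= 0.1053

0.1053


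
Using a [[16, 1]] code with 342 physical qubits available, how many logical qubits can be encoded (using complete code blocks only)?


Each code block uses 16 physical qubits for 1 logical qubit(s).
Number of complete blocks = floor(342 / 16) = 21
Logical qubits = 21 * 1
= 21

21


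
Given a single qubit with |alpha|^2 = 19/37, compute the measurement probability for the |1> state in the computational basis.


|alpha|^2 = 19/37 = 0.5135
|beta|^2 = 1 - 19/37 = 18/37 = 0.4865
P(|1>) = |beta|^2 = 0.4865

0.4865


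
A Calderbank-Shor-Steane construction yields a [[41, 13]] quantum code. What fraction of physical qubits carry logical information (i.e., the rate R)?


Code rate R = k/n
= 13/41
= 0.3171

0.3171


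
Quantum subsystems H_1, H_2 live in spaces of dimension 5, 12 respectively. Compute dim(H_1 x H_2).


dim(H_1 x H_2) = 5 * 12
= 60

60


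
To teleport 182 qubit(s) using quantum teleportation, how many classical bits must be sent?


Quantum teleportation requires 2 classical bits per qubit teleported.
182 qubit(s) -> 2 * 182 = 364 classical bits

364


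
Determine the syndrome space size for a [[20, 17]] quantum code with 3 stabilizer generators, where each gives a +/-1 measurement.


Each stabilizer generator gives a binary (+1 or -1) measurement outcome.
With 3 independent generators:
Total syndromes = 2^3
= 8

8


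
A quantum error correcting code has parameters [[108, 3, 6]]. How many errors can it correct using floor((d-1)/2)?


Code parameters: [[108, 3, 6]], distance d = 6.
Number of correctable errors = floor((d-1)/2)
= floor((6 - 1)/2)
= floor(5/2)
= 2

2


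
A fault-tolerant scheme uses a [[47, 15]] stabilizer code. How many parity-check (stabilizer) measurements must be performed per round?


For an [[n,k]] stabilizer code:
Number of stabilizer generators = n - k
= 47 - 15
= 32

32


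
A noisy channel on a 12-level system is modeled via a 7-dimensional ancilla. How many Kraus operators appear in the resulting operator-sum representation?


Tracing out the environment in an orthonormal basis {|i>_E} gives Kraus operators K_i = <i|_E U |0>_E.
Number of Kraus operators = dim(H_env) = d_env
= 7

7


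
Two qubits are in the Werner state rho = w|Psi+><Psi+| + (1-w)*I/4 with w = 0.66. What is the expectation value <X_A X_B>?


|Psi+> = (|01> + |10>)/sqrt(2)
For the pure Bell state, <X_A X_B> = +1 (Bell-state Pauli correlator).
The maximally-mixed part I/4 has tr(I/4 * P tensor P) = 0 for any traceless Pauli P.
So <X_A X_B>_rho = w * (+1) + (1 - w) * 0
= 0.66 * (+1)
= 0.6600

0.6600


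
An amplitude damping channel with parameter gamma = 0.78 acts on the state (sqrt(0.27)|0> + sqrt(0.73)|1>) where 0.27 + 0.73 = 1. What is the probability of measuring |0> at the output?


For amplitude damping with parameter gamma on state sqrt(a)|0> + sqrt(b)|1>:
alpha^2 = 0.27, beta^2 = 0.73
P(|0>) = alpha^2 + gamma * beta^2
= 0.27 + 0.78 * 0.73
= 0.27 + 0.5694
= 0.8394

0.8394


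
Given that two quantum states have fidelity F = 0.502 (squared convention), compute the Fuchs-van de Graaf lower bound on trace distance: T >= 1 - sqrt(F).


Fuchs-van de Graaf (squared-fidelity convention): 1 - sqrt(F) <= T <= sqrt(1 - F).
Lower bound: T >= 1 - sqrt(F)
sqrt(F) = sqrt(0.502) = 0.7085
T >= 1 - 0.7085
T >= 0.2915

0.2915


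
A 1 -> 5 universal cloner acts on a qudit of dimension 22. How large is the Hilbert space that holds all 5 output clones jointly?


Output space = H^(tensor 5) where dim(H) = 22
dim = 22^5
= 484 (after 2 factors)
= 10648 (after 3 factors)
= 234256 (after 4 factors)
= 5153632 (after 5 factors)
= 5153632

5153632


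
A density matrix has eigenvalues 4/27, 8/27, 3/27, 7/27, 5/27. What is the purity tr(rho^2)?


tr(rho^2) = sum of eigenvalues squared
= (4/27)^2 + (8/27)^2 + (3/27)^2 + (7/27)^2 + (5/27)^2
= (16 + 64 + 9 + 49 + 25) / 729
= 163/729
= 0.2236

0.2236


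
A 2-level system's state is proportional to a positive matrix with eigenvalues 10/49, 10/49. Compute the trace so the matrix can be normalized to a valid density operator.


tr(M) = sum of eigenvalues
= 10/49 + 10/49
= 20/49
= 0.4082

0.4082


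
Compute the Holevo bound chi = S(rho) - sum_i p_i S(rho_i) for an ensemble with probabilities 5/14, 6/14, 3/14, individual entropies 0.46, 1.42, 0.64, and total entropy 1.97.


chi = S(rho) - sum_i p_i * S(rho_i)
Weighted entropy = 5/14 * 0.46 + 6/14 * 1.42 + 3/14 * 0.64
= 0.9100
chi = 1.97 - 0.9100
= 1.0600

1.0600


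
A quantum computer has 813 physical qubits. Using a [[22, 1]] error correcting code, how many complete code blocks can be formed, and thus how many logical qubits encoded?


Each code block uses 22 physical qubits for 1 logical qubit(s).
Number of complete blocks = floor(813 / 22) = 36
Logical qubits = 36 * 1
= 36

36


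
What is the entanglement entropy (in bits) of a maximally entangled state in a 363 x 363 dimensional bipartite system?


For a maximally entangled state in d x d:
S = log2(d) = log2(363)
= 8.5038

8.5038


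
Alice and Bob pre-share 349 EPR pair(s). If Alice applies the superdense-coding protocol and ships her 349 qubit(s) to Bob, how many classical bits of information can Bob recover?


Superdense coding allows 2 classical bits per shared entangled pair.
349 pair(s) -> 2 * 349 = 698 classical bits

698


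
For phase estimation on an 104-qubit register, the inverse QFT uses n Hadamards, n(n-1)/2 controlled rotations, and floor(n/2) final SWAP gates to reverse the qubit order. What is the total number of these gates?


Hadamard gates: 104
Controlled rotations: n*(n-1)/2 = 104*103/2 = 5356
SWAP gates: floor(n/2) = floor(104/2) = 52
Total = 104 + 5356 + 52
= 5512

5512


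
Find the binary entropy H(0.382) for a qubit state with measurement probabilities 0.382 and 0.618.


S = -p*log2(p) - (1-p)*log2(1-p)
p = 0.3820, 1-p = 0.6180
= -0.3820 * log2(0.3820) - 0.6180 * log2(0.6180)
= -(-0.5304) - (-0.4291)
= 0.9594

0.9594


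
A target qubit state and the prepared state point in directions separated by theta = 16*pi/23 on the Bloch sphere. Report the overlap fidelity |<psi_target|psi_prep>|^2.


For states separated by angle theta on Bloch sphere:
F = cos^2(theta/2)
theta = 16*pi/23 = 2.1855
theta/2 = 1.0927
cos(theta/2) = 0.4601
F = 0.2117

0.2117


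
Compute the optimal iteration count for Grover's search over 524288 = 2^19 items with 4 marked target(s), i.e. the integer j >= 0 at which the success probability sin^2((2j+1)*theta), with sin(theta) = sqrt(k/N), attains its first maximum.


After j Grover iterations the success probability is P(j) = sin^2((2j+1)*theta), where sin(theta) = sqrt(k/N).
N = 2^19 = 524288, k = 4
sin(theta) = sqrt(k/N) = 0.002762135864
theta = arcsin(sqrt(k/N)) = 0.002762139376 rad
P(j) reaches its first maximum when (2j+1)*theta is as close as possible to pi/2, i.e. j = round(pi/(4*theta) - 1/2).
pi/(4*theta) - 1/2 = 283.8441
(For comparison, the common estimate pi/4 * sqrt(N/k) = 284.3445; the exact maximiser is used here.)
Optimal iterations = 284

284


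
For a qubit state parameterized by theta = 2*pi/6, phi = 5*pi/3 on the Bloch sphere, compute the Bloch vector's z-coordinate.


theta = 1.0472, phi = 5.2360
r_z = cos(theta) = 0.5000

0.5000


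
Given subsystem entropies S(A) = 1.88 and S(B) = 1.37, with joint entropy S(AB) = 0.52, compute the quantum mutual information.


I(A:B) = S(A) + S(B) - S(AB)
= 1.88 + 1.37 - 0.52
= 2.7300

2.7300


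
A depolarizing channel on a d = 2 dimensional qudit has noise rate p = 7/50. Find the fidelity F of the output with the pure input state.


F = (1-p) + p/d
= (1 - 0.1400) + 0.1400/2
= 0.8600 + 0.0700
= 0.9300

0.9300


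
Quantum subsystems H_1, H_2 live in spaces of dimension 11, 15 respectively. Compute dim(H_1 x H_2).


dim(H_1 x H_2) = 11 * 15
= 165

165


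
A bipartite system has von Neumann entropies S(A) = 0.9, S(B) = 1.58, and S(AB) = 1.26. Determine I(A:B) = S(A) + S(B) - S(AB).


I(A:B) = S(A) + S(B) - S(AB)
= 0.9 + 1.58 - 1.26
= 1.2200

1.2200


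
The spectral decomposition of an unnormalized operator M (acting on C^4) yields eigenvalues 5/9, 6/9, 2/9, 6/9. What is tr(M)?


tr(M) = sum of eigenvalues
= 5/9 + 6/9 + 2/9 + 6/9
= 19/9
= 2.1111

2.1111


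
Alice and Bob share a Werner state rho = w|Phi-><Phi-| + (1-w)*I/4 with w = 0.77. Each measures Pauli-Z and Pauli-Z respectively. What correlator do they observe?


|Phi-> = (|00> - |11>)/sqrt(2)
For the pure Bell state, <Z_A Z_B> = +1 (Bell-state Pauli correlator).
The maximally-mixed part I/4 has tr(I/4 * P tensor P) = 0 for any traceless Pauli P.
So <Z_A Z_B>_rho = w * (+1) + (1 - w) * 0
= 0.77 * (+1)
= 0.7700

0.7700


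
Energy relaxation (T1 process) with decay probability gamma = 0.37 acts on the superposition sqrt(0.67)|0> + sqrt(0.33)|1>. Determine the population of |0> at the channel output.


For amplitude damping with parameter gamma on state sqrt(a)|0> + sqrt(b)|1>:
alpha^2 = 0.67, beta^2 = 0.33
P(|0>) = alpha^2 + gamma * beta^2
= 0.67 + 0.37 * 0.33
= 0.67 + 0.1221
= 0.7921

0.7921


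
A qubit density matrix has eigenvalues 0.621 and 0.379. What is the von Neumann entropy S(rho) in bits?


S = -p*log2(p) - (1-p)*log2(1-p)
p = 0.6210, 1-p = 0.3790
= -0.6210 * log2(0.6210) - 0.3790 * log2(0.3790)
= -(-0.4268) - (-0.5305)
= 0.9573

0.9573


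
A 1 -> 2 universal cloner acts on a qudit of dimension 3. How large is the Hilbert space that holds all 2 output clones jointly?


Output space = H^(tensor 2) where dim(H) = 3
dim = 3^2
= 9

9


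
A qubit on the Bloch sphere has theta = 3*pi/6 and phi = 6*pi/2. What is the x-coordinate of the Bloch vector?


theta = 1.5708, phi = 9.4248
r_x = sin(theta)*cos(phi) = 1.0000 * -1.0000
r_x = -1.0000

-1.0000


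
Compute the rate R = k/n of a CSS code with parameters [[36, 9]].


Code rate R = k/n
= 9/36
= 0.2500

0.2500


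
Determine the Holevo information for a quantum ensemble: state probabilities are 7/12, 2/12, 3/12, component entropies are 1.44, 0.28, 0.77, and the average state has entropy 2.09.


chi = S(rho) - sum_i p_i * S(rho_i)
Weighted entropy = 7/12 * 1.44 + 2/12 * 0.28 + 3/12 * 0.77
= 1.0792
chi = 2.09 - 1.0792
= 1.0108

1.0108


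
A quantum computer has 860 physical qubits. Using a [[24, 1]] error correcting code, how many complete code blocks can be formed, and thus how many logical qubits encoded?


Each code block uses 24 physical qubits for 1 logical qubit(s).
Number of complete blocks = floor(860 / 24) = 35
Logical qubits = 35 * 1
= 35

35


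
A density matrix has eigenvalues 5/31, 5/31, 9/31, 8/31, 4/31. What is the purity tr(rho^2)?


tr(rho^2) = sum of eigenvalues squared
= (5/31)^2 + (5/31)^2 + (9/31)^2 + (8/31)^2 + (4/31)^2
= (25 + 25 + 81 + 64 + 16) / 961
= 211/961
= 0.2196

0.2196


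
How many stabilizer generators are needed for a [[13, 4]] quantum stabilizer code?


For an [[n,k]] stabilizer code:
Number of stabilizer generators = n - k
= 13 - 4
= 9

9


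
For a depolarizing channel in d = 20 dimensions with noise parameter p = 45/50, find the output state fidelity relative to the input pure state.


F = (1-p) + p/d
= (1 - 0.9000) + 0.9000/20
= 0.1000 + 0.0450
= 0.1450

0.1450


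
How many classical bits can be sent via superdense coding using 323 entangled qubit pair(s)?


Superdense coding allows 2 classical bits per shared entangled pair.
323 pair(s) -> 2 * 323 = 646 classical bits

646


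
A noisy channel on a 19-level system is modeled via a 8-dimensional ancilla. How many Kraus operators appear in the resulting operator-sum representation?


Tracing out the environment in an orthonormal basis {|i>_E} gives Kraus operators K_i = <i|_E U |0>_E.
Number of Kraus operators = dim(H_env) = d_env
= 8

8


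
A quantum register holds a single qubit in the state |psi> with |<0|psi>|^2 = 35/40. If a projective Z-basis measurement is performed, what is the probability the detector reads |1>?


|alpha|^2 = 35/40 = 0.8750
|beta|^2 = 1 - 35/40 = 5/40 = 0.1250
P(|1>) = |beta|^2 = 0.1250

0.1250


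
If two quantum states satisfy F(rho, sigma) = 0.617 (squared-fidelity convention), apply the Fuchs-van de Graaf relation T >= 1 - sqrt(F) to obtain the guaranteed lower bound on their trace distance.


Fuchs-van de Graaf (squared-fidelity convention): 1 - sqrt(F) <= T <= sqrt(1 - F).
Lower bound: T >= 1 - sqrt(F)
sqrt(F) = sqrt(0.617) = 0.7855
T >= 1 - 0.7855
T >= 0.2145

0.2145


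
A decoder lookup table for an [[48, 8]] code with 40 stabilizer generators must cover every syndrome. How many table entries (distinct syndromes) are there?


Each stabilizer generator gives a binary (+1 or -1) measurement outcome.
With 40 independent generators:
Total syndromes = 2^40
= 1099511627776

1099511627776


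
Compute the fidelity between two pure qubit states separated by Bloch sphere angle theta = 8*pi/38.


For states separated by angle theta on Bloch sphere:
F = cos^2(theta/2)
theta = 8*pi/38 = 0.6614
theta/2 = 0.3307
cos(theta/2) = 0.9458
F = 0.8946

0.8946


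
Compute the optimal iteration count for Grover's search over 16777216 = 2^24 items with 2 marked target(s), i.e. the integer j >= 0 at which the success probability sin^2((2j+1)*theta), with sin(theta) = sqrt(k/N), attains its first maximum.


After j Grover iterations the success probability is P(j) = sin^2((2j+1)*theta), where sin(theta) = sqrt(k/N).
N = 2^24 = 16777216, k = 2
sin(theta) = sqrt(k/N) = 0.000345266983
theta = arcsin(sqrt(k/N)) = 0.0003452669899 rad
P(j) reaches its first maximum when (2j+1)*theta is as close as possible to pi/2, i.e. j = round(pi/(4*theta) - 1/2).
pi/(4*theta) - 1/2 = 2274.2560
(For comparison, the common estimate pi/4 * sqrt(N/k) = 2274.7561; the exact maximiser is used here.)
Optimal iterations = 2274

2274


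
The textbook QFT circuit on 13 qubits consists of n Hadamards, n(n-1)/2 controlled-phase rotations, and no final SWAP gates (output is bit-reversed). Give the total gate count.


Hadamard gates: 13
Controlled rotations: n*(n-1)/2 = 13*12/2 = 78
SWAP gates: 0 (omitted)
Total = 13 + 78
= 91

91


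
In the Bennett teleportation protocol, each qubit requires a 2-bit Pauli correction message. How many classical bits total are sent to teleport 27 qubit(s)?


Quantum teleportation requires 2 classical bits per qubit teleported.
27 qubit(s) -> 2 * 27 = 54 classical bits

54


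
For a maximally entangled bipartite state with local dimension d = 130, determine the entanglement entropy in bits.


For a maximally entangled state in d x d:
S = log2(d) = log2(130)
= 7.0224

7.0224


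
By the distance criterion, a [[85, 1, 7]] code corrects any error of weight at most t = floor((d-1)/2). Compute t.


Code parameters: [[85, 1, 7]], distance d = 7.
Number of correctable errors = floor((d-1)/2)
= floor((7 - 1)/2)
= floor(6/2)
= 3

3


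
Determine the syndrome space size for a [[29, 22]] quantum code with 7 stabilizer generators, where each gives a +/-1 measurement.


Each stabilizer generator gives a binary (+1 or -1) measurement outcome.
With 7 independent generators:
Total syndromes = 2^7
= 128

128


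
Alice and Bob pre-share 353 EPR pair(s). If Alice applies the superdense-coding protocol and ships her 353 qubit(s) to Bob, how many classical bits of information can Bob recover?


Superdense coding allows 2 classical bits per shared entangled pair.
353 pair(s) -> 2 * 353 = 706 classical bits

706


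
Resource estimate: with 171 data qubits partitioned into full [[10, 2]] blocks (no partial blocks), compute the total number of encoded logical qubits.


Each code block uses 10 physical qubits for 2 logical qubit(s).
Number of complete blocks = floor(171 / 10) = 17
Logical qubits = 17 * 2
= 34

34


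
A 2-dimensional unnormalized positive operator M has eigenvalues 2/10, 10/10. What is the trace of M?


tr(M) = sum of eigenvalues
= 2/10 + 10/10
= 12/10
= 1.2000

1.2000


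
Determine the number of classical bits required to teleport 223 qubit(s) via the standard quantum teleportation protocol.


Quantum teleportation requires 2 classical bits per qubit teleported.
223 qubit(s) -> 2 * 223 = 446 classical bits

446


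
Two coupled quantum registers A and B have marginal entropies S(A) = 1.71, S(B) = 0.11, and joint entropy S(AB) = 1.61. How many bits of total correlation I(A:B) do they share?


I(A:B) = S(A) + S(B) - S(AB)
= 1.71 + 0.11 - 1.61
= 0.2100

0.2100


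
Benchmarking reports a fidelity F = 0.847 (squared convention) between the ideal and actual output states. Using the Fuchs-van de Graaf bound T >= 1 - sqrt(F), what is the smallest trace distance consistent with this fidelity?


Fuchs-van de Graaf (squared-fidelity convention): 1 - sqrt(F) <= T <= sqrt(1 - F).
Lower bound: T >= 1 - sqrt(F)
sqrt(F) = sqrt(0.847) = 0.9203
T >= 1 - 0.9203
T >= 0.0797

0.0797


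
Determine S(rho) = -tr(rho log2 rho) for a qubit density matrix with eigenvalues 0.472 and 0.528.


S = -p*log2(p) - (1-p)*log2(1-p)
p = 0.4720, 1-p = 0.5280
= -0.4720 * log2(0.4720) - 0.5280 * log2(0.5280)
= -(-0.5112) - (-0.4865)
= 0.9977

0.9977


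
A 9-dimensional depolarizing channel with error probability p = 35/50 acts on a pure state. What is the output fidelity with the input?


F = (1-p) + p/d
= (1 - 0.7000) + 0.7000/9
= 0.3000 + 0.0778
= 0.3778

0.3778


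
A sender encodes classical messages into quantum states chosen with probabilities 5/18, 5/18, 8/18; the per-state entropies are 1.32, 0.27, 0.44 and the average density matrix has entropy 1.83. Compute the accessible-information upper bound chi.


chi = S(rho) - sum_i p_i * S(rho_i)
Weighted entropy = 5/18 * 1.32 + 5/18 * 0.27 + 8/18 * 0.44
= 0.6372
chi = 1.83 - 0.6372
= 1.1928

1.1928


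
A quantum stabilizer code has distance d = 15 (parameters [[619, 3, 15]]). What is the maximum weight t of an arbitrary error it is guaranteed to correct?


Code parameters: [[619, 3, 15]], distance d = 15.
Number of correctable errors = floor((d-1)/2)
= floor((15 - 1)/2)
= floor(14/2)
= 7

7


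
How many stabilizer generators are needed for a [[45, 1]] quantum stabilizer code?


For an [[n,k]] stabilizer code:
Number of stabilizer generators = n - k
= 45 - 1
= 44

44


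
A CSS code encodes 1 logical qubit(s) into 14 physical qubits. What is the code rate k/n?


Code rate R = k/n
= 1/14
= 0.0714

0.0714


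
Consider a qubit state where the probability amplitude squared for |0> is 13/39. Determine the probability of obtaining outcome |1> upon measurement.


|alpha|^2 = 13/39 = 0.3333
|beta|^2 = 1 - 13/39 = 26/39 = 0.6667
P(|1>) = |beta|^2 = 0.6667

0.6667


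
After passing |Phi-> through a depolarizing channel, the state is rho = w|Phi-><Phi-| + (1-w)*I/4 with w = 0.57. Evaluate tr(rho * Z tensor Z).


|Phi-> = (|00> - |11>)/sqrt(2)
For the pure Bell state, <Z_A Z_B> = +1 (Bell-state Pauli correlator).
The maximally-mixed part I/4 has tr(I/4 * P tensor P) = 0 for any traceless Pauli P.
So <Z_A Z_B>_rho = w * (+1) + (1 - w) * 0
= 0.57 * (+1)
= 0.5700

0.5700


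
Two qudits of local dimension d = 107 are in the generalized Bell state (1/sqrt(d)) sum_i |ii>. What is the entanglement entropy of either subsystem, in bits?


For a maximally entangled state in d x d:
S = log2(d) = log2(107)
= 6.7415

6.7415


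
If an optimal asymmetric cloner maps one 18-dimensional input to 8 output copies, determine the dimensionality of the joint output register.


Output space = H^(tensor 8) where dim(H) = 18
dim = 18^8
= 324 (after 2 factors)
= 5832 (after 3 factors)
= 104976 (after 4 factors)
= 1889568 (after 5 factors)
= 34012224 (after 6 factors)
= 612220032 (after 7 factors)
= 11019960576 (after 8 factors)
= 11019960576

11019960576


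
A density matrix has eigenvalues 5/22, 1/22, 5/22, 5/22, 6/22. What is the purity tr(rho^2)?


tr(rho^2) = sum of eigenvalues squared
= (5/22)^2 + (1/22)^2 + (5/22)^2 + (5/22)^2 + (6/22)^2
= (25 + 1 + 25 + 25 + 36) / 484
= 112/484
= 0.2314

0.2314


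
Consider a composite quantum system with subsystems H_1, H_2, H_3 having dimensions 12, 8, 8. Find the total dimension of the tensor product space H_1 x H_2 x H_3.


dim(H_1 x H_2 x H_3) = 12 * 8 * 8
= 96 * 8
= 768

768


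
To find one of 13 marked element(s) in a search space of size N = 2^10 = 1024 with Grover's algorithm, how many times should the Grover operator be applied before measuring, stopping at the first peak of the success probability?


After j Grover iterations the success probability is P(j) = sin^2((2j+1)*theta), where sin(theta) = sqrt(k/N).
N = 2^10 = 1024, k = 13
sin(theta) = sqrt(k/N) = 0.1126734774
theta = arcsin(sqrt(k/N)) = 0.1129132539 rad
P(j) reaches its first maximum when (2j+1)*theta is as close as possible to pi/2, i.e. j = round(pi/(4*theta) - 1/2).
pi/(4*theta) - 1/2 = 6.4558
(For comparison, the common estimate pi/4 * sqrt(N/k) = 6.9706; the exact maximiser is used here.)
Optimal iterations = 6

6


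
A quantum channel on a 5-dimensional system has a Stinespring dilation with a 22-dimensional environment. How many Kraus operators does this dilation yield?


Tracing out the environment in an orthonormal basis {|i>_E} gives Kraus operators K_i = <i|_E U |0>_E.
Number of Kraus operators = dim(H_env) = d_env
= 22

22


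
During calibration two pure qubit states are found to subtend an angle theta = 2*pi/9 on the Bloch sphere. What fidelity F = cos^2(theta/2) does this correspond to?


For states separated by angle theta on Bloch sphere:
F = cos^2(theta/2)
theta = 2*pi/9 = 0.6981
theta/2 = 0.3491
cos(theta/2) = 0.9397
F = 0.8830

0.8830


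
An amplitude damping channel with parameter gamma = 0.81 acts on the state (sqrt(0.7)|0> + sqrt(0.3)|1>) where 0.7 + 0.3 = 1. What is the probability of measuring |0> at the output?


For amplitude damping with parameter gamma on state sqrt(a)|0> + sqrt(b)|1>:
alpha^2 = 0.7, beta^2 = 0.3
P(|0>) = alpha^2 + gamma * beta^2
= 0.7 + 0.81 * 0.3
= 0.7 + 0.2430
= 0.9430

0.9430


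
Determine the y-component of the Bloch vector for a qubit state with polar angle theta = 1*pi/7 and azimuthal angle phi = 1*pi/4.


theta = 0.4488, phi = 0.7854
r_y = sin(theta)*sin(phi) = 0.4339 * 0.7071
r_y = 0.3068

0.3068


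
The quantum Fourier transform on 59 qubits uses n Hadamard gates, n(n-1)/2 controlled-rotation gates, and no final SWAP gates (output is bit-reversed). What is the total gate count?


Hadamard gates: 59
Controlled rotations: n*(n-1)/2 = 59*58/2 = 1711
SWAP gates: 0 (omitted)
Total = 59 + 1711
= 1770

1770


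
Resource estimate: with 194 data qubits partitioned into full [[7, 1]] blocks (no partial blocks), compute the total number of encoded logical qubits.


Each code block uses 7 physical qubits for 1 logical qubit(s).
Number of complete blocks = floor(194 / 7) = 27
Logical qubits = 27 * 1
= 27

27


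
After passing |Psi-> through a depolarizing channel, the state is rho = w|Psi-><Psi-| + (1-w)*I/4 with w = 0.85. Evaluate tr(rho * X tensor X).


|Psi-> = (|01> - |10>)/sqrt(2)
For the pure Bell state, <X_A X_B> = -1 (Bell-state Pauli correlator).
The maximally-mixed part I/4 has tr(I/4 * P tensor P) = 0 for any traceless Pauli P.
So <X_A X_B>_rho = w * (-1) + (1 - w) * 0
= 0.85 * (-1)
= -0.8500

-0.8500


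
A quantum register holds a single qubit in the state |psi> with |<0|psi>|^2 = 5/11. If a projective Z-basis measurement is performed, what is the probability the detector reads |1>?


|alpha|^2 = 5/11 = 0.4545
|beta|^2 = 1 - 5/11 = 6/11 = 0.5455
P(|1>) = |beta|^2 = 0.5455

0.5455


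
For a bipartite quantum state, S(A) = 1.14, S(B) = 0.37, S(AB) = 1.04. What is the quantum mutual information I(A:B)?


I(A:B) = S(A) + S(B) - S(AB)
= 1.14 + 0.37 - 1.04
= 0.4700

0.4700


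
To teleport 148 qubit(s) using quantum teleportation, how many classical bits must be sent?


Quantum teleportation requires 2 classical bits per qubit teleported.
148 qubit(s) -> 2 * 148 = 296 classical bits

296


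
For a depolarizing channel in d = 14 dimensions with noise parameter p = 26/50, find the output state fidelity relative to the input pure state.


F = (1-p) + p/d
= (1 - 0.5200) + 0.5200/14
= 0.4800 + 0.0371
= 0.5171

0.5171


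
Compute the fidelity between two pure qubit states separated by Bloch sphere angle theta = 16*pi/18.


For states separated by angle theta on Bloch sphere:
F = cos^2(theta/2)
theta = 16*pi/18 = 2.7925
theta/2 = 1.3963
cos(theta/2) = 0.1736
F = 0.0302

0.0302


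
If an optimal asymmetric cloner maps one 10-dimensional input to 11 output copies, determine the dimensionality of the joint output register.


Output space = H^(tensor 11) where dim(H) = 10
dim = 10^11
= 100 (after 2 factors)
= 1000 (after 3 factors)
= 10000 (after 4 factors)
= 100000 (after 5 factors)
= 1000000 (after 6 factors)
= 10000000 (after 7 factors)
= 100000000 (after 8 factors)
= 1000000000 (after 9 factors)
= 10000000000 (after 10 factors)
= 100000000000 (after 11 factors)
= 100000000000

100000000000


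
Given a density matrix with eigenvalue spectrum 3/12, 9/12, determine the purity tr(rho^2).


tr(rho^2) = sum of eigenvalues squared
= (3/12)^2 + (9/12)^2
= (9 + 81) / 144
= 90/144
= 0.6250

0.6250


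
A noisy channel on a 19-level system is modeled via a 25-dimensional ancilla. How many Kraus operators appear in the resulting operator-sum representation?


Tracing out the environment in an orthonormal basis {|i>_E} gives Kraus operators K_i = <i|_E U |0>_E.
Number of Kraus operators = dim(H_env) = d_env
= 25

25


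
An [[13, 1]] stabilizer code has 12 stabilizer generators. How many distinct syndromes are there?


Each stabilizer generator gives a binary (+1 or -1) measurement outcome.
With 12 independent generators:
Total syndromes = 2^12
= 4096

4096


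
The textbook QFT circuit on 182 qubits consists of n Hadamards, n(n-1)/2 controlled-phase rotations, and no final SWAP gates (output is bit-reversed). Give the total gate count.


Hadamard gates: 182
Controlled rotations: n*(n-1)/2 = 182*181/2 = 16471
SWAP gates: 0 (omitted)
Total = 182 + 16471
= 16653

16653


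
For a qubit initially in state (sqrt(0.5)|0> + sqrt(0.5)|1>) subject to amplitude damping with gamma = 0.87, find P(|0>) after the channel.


For amplitude damping with parameter gamma on state sqrt(a)|0> + sqrt(b)|1>:
alpha^2 = 0.5, beta^2 = 0.5
P(|0>) = alpha^2 + gamma * beta^2
= 0.5 + 0.87 * 0.5
= 0.5 + 0.4350
= 0.9350

0.9350


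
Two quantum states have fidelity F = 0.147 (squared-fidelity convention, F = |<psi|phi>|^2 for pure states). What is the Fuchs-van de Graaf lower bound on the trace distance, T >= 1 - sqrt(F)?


Fuchs-van de Graaf (squared-fidelity convention): 1 - sqrt(F) <= T <= sqrt(1 - F).
Lower bound: T >= 1 - sqrt(F)
sqrt(F) = sqrt(0.147) = 0.3834
T >= 1 - 0.3834
T >= 0.6166

0.6166


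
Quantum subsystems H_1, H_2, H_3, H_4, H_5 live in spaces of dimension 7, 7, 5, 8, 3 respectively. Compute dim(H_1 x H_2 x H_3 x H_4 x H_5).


dim(H_1 x H_2 x H_3 x H_4 x H_5) = 7 * 7 * 5 * 8 * 3
= 49 * 5 * 8 * 3
= 245 * 8 * 3
= 1960 * 3
= 5880

5880


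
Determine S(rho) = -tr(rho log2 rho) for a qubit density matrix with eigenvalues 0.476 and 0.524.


S = -p*log2(p) - (1-p)*log2(1-p)
p = 0.4760, 1-p = 0.5240
= -0.4760 * log2(0.4760) - 0.5240 * log2(0.5240)
= -(-0.5098) - (-0.4886)
= 0.9983

0.9983


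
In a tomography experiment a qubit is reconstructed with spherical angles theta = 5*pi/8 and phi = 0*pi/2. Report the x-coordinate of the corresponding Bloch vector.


theta = 1.9635, phi = 0.0000
r_x = sin(theta)*cos(phi) = 0.9239 * 1.0000
r_x = 0.9239

0.9239


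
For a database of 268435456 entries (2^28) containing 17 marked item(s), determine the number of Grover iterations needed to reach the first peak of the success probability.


After j Grover iterations the success probability is P(j) = sin^2((2j+1)*theta), where sin(theta) = sqrt(k/N).
N = 2^28 = 268435456, k = 17
sin(theta) = sqrt(k/N) = 0.0002516543961
theta = arcsin(sqrt(k/N)) = 0.0002516543988 rad
P(j) reaches its first maximum when (2j+1)*theta is as close as possible to pi/2, i.e. j = round(pi/(4*theta) - 1/2).
pi/(4*theta) - 1/2 = 3120.4395
(For comparison, the common estimate pi/4 * sqrt(N/k) = 3120.9396; the exact maximiser is used here.)
Optimal iterations = 3120

3120


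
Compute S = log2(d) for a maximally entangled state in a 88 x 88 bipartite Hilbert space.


For a maximally entangled state in d x d:
S = log2(d) = log2(88)
= 6.4594

6.4594


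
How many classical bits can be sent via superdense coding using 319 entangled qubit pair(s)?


Superdense coding allows 2 classical bits per shared entangled pair.
319 pair(s) -> 2 * 319 = 638 classical bits

638


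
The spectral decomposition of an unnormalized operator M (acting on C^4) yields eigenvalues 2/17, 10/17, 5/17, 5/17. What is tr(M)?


tr(M) = sum of eigenvalues
= 2/17 + 10/17 + 5/17 + 5/17
= 22/17
= 1.2941

1.2941


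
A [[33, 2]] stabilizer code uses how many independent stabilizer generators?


For an [[n,k]] stabilizer code:
Number of stabilizer generators = n - k
= 33 - 2
= 31

31


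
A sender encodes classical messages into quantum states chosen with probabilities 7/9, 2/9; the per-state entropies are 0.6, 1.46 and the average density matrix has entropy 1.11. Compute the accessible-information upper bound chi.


chi = S(rho) - sum_i p_i * S(rho_i)
Weighted entropy = 7/9 * 0.6 + 2/9 * 1.46
= 0.7911
chi = 1.11 - 0.7911
= 0.3189

0.3189


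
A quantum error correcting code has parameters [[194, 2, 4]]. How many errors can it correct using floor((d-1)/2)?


Code parameters: [[194, 2, 4]], distance d = 4.
Number of correctable errors = floor((d-1)/2)
= floor((4 - 1)/2)
= floor(3/2)
= 1

1


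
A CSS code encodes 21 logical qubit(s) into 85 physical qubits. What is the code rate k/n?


Code rate R = k/n
= 21/85
= 0.2471

0.2471


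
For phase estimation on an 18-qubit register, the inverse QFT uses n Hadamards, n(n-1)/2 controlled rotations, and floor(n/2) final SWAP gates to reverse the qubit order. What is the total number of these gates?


Hadamard gates: 18
Controlled rotations: n*(n-1)/2 = 18*17/2 = 153
SWAP gates: floor(n/2) = floor(18/2) = 9
Total = 18 + 153 + 9
= 180

180


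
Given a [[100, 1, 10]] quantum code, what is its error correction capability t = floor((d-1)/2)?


Code parameters: [[100, 1, 10]], distance d = 10.
Number of correctable errors = floor((d-1)/2)
= floor((10 - 1)/2)
= floor(9/2)
= 4

4


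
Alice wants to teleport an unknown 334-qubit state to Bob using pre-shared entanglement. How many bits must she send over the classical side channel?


Quantum teleportation requires 2 classical bits per qubit teleported.
334 qubit(s) -> 2 * 334 = 668 classical bits

668


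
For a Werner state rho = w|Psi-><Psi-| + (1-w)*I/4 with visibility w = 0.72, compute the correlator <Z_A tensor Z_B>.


|Psi-> = (|01> - |10>)/sqrt(2)
For the pure Bell state, <Z_A Z_B> = -1 (Bell-state Pauli correlator).
The maximally-mixed part I/4 has tr(I/4 * P tensor P) = 0 for any traceless Pauli P.
So <Z_A Z_B>_rho = w * (-1) + (1 - w) * 0
= 0.72 * (-1)
= -0.7200

-0.7200


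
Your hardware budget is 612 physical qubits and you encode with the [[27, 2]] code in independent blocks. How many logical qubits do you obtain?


Each code block uses 27 physical qubits for 2 logical qubit(s).
Number of complete blocks = floor(612 / 27) = 22
Logical qubits = 22 * 2
= 44

44


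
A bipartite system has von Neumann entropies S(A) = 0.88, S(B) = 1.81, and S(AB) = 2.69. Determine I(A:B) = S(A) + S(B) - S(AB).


I(A:B) = S(A) + S(B) - S(AB)
= 0.88 + 1.81 - 2.69
= 0.0000

0.0000


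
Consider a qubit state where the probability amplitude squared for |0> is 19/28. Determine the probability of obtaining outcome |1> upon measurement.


|alpha|^2 = 19/28 = 0.6786
|beta|^2 = 1 - 19/28 = 9/28 = 0.3214
P(|1>) = |beta|^2 = 0.3214

0.3214


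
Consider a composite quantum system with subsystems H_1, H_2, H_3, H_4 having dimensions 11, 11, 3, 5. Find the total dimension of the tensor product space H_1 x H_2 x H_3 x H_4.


dim(H_1 x H_2 x H_3 x H_4) = 11 * 11 * 3 * 5
= 121 * 3 * 5
= 363 * 5
= 1815

1815


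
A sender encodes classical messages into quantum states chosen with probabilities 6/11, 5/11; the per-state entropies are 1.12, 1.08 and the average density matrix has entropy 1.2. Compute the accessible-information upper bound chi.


chi = S(rho) - sum_i p_i * S(rho_i)
Weighted entropy = 6/11 * 1.12 + 5/11 * 1.08
= 1.1018
chi = 1.2 - 1.1018
= 0.0982

0.0982


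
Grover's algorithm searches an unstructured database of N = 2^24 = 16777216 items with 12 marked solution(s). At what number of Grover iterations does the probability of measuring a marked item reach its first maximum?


After j Grover iterations the success probability is P(j) = sin^2((2j+1)*theta), where sin(theta) = sqrt(k/N).
N = 2^24 = 16777216, k = 12
sin(theta) = sqrt(k/N) = 0.0008457279334
theta = arcsin(sqrt(k/N)) = 0.0008457280342 rad
P(j) reaches its first maximum when (2j+1)*theta is as close as possible to pi/2, i.e. j = round(pi/(4*theta) - 1/2).
pi/(4*theta) - 1/2 = 928.1652
(For comparison, the common estimate pi/4 * sqrt(N/k) = 928.6653; the exact maximiser is used here.)
Optimal iterations = 928

928


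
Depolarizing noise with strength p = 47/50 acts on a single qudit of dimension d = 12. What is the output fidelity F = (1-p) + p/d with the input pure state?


F = (1-p) + p/d
= (1 - 0.9400) + 0.9400/12
= 0.0600 + 0.0783
= 0.1383

0.1383


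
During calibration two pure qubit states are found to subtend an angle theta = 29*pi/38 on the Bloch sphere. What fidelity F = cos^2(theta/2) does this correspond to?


For states separated by angle theta on Bloch sphere:
F = cos^2(theta/2)
theta = 29*pi/38 = 2.3975
theta/2 = 1.1988
cos(theta/2) = 0.3635
F = 0.1321

0.1321


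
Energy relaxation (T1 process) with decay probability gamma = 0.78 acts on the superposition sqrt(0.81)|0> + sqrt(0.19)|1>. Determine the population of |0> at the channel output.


For amplitude damping with parameter gamma on state sqrt(a)|0> + sqrt(b)|1>:
alpha^2 = 0.81, beta^2 = 0.19
P(|0>) = alpha^2 + gamma * beta^2
= 0.81 + 0.78 * 0.19
= 0.81 + 0.1482
= 0.9582

0.9582


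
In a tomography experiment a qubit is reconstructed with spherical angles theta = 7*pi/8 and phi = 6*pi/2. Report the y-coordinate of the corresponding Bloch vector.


theta = 2.7489, phi = 9.4248
r_y = sin(theta)*sin(phi) = 0.3827 * 0.0000
r_y = 0.0000

0.0000


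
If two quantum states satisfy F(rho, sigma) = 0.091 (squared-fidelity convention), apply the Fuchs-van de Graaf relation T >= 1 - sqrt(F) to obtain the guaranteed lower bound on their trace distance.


Fuchs-van de Graaf (squared-fidelity convention): 1 - sqrt(F) <= T <= sqrt(1 - F).
Lower bound: T >= 1 - sqrt(F)
sqrt(F) = sqrt(0.091) = 0.3017
T >= 1 - 0.3017
T >= 0.6983

0.6983


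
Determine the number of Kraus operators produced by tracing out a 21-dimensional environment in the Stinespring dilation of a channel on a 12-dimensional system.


Tracing out the environment in an orthonormal basis {|i>_E} gives Kraus operators K_i = <i|_E U |0>_E.
Number of Kraus operators = dim(H_env) = d_env
= 21

21


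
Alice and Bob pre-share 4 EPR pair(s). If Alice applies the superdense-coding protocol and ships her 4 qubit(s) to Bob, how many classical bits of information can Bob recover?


Superdense coding allows 2 classical bits per shared entangled pair.
4 pair(s) -> 2 * 4 = 8 classical bits

8


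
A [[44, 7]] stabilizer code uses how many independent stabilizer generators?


For an [[n,k]] stabilizer code:
Number of stabilizer generators = n - k
= 44 - 7
= 37

37


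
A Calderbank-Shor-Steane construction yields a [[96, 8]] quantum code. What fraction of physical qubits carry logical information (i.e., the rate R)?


Code rate R = k/n
= 8/96
= 0.0833

0.0833


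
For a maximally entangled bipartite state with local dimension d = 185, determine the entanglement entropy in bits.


For a maximally entangled state in d x d:
S = log2(d) = log2(185)
= 7.5314

7.5314


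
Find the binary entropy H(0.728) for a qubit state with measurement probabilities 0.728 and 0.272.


S = -p*log2(p) - (1-p)*log2(1-p)
p = 0.7280, 1-p = 0.2720
= -0.7280 * log2(0.7280) - 0.2720 * log2(0.2720)
= -(-0.3334) - (-0.5109)
= 0.8443

0.8443
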